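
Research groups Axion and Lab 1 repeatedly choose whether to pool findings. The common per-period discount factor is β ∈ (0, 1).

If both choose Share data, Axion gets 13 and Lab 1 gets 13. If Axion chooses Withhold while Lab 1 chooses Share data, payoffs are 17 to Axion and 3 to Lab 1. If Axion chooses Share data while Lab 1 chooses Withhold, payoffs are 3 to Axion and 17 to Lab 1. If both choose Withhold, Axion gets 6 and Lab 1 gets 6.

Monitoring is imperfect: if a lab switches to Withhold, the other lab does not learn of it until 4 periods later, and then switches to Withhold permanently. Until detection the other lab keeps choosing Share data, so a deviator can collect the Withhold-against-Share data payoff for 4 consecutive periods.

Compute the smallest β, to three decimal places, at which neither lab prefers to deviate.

Deviating for the 4 undetected periods gains 17−13 = 4 per period over cooperation, then loses 13−6 = 7 per period forever once punishment starts.
Gain: 4(1 + β + … + β^3); loss: 7·β^4/(1−β).
No profitable deviation ⇔ 4(1−β^4) ≤ 7·β^4, i.e. β^4 ≥ 4/(4+7) = 4/11.
Hence β ≥ (4/11)^(1/4) ≈ 0.777.

0.777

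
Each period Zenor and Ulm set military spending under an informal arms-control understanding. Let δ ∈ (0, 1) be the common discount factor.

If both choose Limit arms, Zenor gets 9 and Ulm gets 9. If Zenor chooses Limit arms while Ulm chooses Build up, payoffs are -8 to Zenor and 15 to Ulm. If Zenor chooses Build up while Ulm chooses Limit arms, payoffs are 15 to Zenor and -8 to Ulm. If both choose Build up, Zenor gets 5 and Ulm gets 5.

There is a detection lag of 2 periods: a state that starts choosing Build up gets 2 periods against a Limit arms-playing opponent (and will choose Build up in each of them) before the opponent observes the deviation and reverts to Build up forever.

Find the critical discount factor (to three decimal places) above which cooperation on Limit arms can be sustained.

The best deviation is to choose Build up for all 2 undetected periods, earning 15 each, then 5 forever once detected.
Deviation value: 15(1−δ^2)/(1−δ) + 5δ^2/(1−δ); cooperation value: 9/(1−δ).
IC: 9 ≥ 15(1−δ^2) + 5δ^2 = 15 − 10δ^2.
So δ^2 ≥ 6/10 = 3/5, giving δ ≥ (3/5)^(1/2) ≈ 0.775.

0.775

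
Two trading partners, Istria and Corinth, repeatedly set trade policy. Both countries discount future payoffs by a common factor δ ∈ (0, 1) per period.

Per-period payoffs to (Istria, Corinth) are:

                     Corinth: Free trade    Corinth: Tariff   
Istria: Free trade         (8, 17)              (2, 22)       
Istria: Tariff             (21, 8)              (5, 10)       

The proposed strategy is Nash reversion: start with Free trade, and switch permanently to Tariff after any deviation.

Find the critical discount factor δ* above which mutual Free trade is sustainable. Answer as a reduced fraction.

13/16

Istria's threshold: (21−8)/(21−5) = 13/16.
Corinth's threshold: (22−17)/(22−10) = 5/12.
13/16 > 5/12, so Istria binds and δ* = 13/16.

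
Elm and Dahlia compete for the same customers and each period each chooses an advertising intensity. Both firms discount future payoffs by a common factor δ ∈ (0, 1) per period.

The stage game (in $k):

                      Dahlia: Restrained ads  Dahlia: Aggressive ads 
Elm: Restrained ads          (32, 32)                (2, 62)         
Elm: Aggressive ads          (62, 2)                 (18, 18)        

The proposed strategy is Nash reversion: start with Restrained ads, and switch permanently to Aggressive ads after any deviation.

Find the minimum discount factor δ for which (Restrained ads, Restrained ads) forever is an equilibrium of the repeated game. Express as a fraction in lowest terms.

32/(1−δ) ≥ 62 + 18δ/(1−δ)
32 ≥ 62 − 44δ
δ ≥ 30/44 = 15/22.

15/22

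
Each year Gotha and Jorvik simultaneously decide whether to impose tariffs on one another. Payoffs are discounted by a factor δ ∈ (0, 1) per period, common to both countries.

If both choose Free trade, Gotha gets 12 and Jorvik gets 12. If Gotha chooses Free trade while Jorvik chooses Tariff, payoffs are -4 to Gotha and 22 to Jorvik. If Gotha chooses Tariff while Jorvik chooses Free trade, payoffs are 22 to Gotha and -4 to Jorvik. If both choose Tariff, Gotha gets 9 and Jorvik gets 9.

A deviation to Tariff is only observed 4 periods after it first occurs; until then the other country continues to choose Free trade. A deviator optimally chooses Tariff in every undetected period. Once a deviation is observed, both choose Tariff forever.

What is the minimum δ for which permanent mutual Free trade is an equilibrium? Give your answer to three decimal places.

0.937

The best deviation is to choose Tariff for all 4 undetected periods, earning 22 each, then 9 forever once detected.
Deviation value: 22(1−δ^4)/(1−δ) + 9δ^4/(1−δ); cooperation value: 12/(1−δ).
IC: 12 ≥ 22(1−δ^4) + 9δ^4 = 22 − 13δ^4.
So δ^4 ≥ 10/13, giving δ ≥ (10/13)^(1/4) ≈ 0.937.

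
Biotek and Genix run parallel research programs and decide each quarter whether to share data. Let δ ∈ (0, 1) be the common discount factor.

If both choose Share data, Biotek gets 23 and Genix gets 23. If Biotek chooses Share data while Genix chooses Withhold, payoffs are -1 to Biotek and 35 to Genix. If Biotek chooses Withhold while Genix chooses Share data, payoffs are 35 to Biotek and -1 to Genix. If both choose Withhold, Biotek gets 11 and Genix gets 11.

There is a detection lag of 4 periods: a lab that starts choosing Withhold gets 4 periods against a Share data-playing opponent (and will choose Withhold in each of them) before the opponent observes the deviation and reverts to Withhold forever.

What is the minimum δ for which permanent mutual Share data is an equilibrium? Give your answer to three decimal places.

0.841

The best deviation is to choose Withhold for all 4 undetected periods, earning 35 each, then 11 forever once detected.
Deviation value: 35(1−δ^4)/(1−δ) + 11δ^4/(1−δ); cooperation value: 23/(1−δ).
IC: 23 ≥ 35(1−δ^4) + 11δ^4 = 35 − 24δ^4.
So δ^4 ≥ 12/24 = 1/2, giving δ ≥ (1/2)^(1/4) ≈ 0.841.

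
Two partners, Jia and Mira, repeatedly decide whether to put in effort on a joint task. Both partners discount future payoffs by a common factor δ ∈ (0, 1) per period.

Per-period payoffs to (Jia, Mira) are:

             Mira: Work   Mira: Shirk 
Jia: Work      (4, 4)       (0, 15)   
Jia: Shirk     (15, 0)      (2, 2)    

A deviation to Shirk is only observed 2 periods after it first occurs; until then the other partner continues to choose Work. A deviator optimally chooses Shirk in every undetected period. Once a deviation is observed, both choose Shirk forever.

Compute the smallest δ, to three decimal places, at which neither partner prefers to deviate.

0.920

A deviator earns 15 for 2 periods, then 2 forever; cooperating earns 4 forever. Multiplying the IC by (1−δ):
4 ≥ 15(1−δ^2) + 2δ^2, so 13·δ^2 ≥ 11 and δ^2 ≥ 11/13.
δ ≥ (11/13)^(1/2) ≈ 0.920.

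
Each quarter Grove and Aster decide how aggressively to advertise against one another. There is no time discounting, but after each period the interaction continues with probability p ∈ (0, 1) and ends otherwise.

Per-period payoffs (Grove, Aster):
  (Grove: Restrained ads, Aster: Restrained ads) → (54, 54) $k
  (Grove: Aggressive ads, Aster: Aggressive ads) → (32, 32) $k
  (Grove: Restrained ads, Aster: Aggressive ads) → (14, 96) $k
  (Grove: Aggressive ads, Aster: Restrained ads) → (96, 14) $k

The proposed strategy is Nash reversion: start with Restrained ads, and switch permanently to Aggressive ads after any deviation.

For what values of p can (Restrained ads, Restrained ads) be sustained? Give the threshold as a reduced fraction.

21/32

With no time discounting, the continuation probability p plays the role of the discount factor.
Grim-trigger IC: 54/(1−p) ≥ 96 + 32p/(1−p) ⇒ p ≥ (96−54)/(96−32) = 21/32.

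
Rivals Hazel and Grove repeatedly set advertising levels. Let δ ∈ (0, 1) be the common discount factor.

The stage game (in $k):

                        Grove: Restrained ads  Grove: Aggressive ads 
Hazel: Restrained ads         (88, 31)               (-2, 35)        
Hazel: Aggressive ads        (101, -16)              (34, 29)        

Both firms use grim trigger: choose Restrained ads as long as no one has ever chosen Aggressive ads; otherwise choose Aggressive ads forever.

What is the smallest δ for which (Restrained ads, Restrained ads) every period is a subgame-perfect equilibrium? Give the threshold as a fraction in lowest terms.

2/3

For Hazel: deviation gain 101−88 = 13, per-period punishment loss 88−34 = 54. IC gives δ ≥ 13/67.
For Grove: gain 4, loss 2 per period, so δ ≥ 4/6 = 2/3.
The tighter constraint is Grove's, so cooperation needs δ ≥ 2/3.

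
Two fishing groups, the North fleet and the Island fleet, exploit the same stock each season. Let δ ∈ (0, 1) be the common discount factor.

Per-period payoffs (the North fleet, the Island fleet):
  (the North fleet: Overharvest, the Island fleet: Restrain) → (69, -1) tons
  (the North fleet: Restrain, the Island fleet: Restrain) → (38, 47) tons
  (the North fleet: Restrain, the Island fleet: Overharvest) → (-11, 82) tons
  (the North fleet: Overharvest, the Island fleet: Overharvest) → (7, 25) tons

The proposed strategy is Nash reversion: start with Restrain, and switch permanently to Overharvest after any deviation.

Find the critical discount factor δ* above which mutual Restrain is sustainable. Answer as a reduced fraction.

For the North fleet: deviation gain 69−38 = 31, per-period punishment loss 38−7 = 31. IC gives δ ≥ 31/62 = 1/2.
For the Island fleet: gain 35, loss 22 per period, so δ ≥ 35/57.
The tighter constraint is the Island fleet's, so cooperation needs δ ≥ 35/57.

35/57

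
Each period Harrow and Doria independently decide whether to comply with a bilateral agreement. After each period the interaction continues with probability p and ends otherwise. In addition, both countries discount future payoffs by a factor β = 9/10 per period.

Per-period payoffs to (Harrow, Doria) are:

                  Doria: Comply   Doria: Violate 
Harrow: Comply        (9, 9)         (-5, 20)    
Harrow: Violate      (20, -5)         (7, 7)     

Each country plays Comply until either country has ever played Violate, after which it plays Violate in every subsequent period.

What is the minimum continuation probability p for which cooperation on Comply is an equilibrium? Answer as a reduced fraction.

110/117

Expected continuation weight on next period's payoff is β·p = 9/10·p, which plays the role of the discount factor.
Cooperation requires 9/10·p ≥ (20−9)/(20−7) = 11/13, hence p ≥ 110/117.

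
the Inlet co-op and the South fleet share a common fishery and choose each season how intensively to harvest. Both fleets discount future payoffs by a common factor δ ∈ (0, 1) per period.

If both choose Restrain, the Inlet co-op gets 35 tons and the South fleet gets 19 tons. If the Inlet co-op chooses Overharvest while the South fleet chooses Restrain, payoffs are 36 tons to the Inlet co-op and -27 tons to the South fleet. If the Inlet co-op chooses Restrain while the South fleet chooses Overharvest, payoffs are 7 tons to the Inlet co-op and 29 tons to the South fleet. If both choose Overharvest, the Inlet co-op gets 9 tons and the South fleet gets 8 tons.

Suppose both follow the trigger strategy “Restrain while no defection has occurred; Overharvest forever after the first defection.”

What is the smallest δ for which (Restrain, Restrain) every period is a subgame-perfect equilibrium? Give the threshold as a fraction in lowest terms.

the Inlet co-op: cooperation gives 35 each period; deviation gives 36 once then 9 forever.
  35/(1−δ) ≥ 36 + 9δ/(1−δ) ⇒ δ ≥ 1/27.
the South fleet: cooperation gives 19 each period; deviation gives 29 once then 8 forever.
  δ ≥ 10/21.
Both must hold, so the binding constraint is the South fleet's: δ ≥ 10/21.

10/21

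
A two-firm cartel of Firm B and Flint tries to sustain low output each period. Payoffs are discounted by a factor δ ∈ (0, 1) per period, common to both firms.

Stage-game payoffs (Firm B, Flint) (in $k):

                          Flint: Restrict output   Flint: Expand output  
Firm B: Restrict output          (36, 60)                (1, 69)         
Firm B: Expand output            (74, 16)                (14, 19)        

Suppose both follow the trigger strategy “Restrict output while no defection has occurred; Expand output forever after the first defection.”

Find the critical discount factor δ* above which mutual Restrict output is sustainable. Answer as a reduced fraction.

19/30

For Firm B: deviation gain 74−36 = 38, per-period punishment loss 36−14 = 22. IC gives δ ≥ 38/60 = 19/30.
For Flint: gain 9, loss 41 per period, so δ ≥ 9/50.
The tighter constraint is Firm B's, so cooperation needs δ ≥ 19/30.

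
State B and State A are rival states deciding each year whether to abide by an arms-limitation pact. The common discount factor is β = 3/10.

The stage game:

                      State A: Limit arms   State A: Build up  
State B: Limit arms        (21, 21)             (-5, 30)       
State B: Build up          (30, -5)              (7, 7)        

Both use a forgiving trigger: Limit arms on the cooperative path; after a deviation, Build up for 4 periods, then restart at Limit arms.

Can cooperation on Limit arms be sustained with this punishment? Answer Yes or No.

Comparing payoff streams over the 5 periods until play realigns: cooperate → 21(1+β+…+β^4); deviate → 30 + 7(β+…+β^4).
Cooperation is sustained iff (21−7)(β+…+β^4) ≥ 30−21.
β+…+β^4 = 3/10·(1−(3/10)^4)/(1−3/10) = 0.4251, and (30−21)/(21−7) = 0.6429.
0.4251 < 0.6429, so cooperation is not sustainable.

No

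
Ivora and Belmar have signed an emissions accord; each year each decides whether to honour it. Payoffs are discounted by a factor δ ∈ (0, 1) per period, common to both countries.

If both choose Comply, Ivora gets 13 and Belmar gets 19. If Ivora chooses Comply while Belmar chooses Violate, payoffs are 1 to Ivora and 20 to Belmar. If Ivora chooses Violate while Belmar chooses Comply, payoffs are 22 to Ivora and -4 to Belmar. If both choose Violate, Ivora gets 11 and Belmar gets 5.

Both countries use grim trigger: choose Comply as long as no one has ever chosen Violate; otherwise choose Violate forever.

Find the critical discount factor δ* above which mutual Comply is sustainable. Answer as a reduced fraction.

Ivora's threshold: (22−13)/(22−11) = 9/11.
Belmar's threshold: (20−19)/(20−5) = 1/15.
9/11 > 1/15, so Ivora binds and δ* = 9/11.

9/11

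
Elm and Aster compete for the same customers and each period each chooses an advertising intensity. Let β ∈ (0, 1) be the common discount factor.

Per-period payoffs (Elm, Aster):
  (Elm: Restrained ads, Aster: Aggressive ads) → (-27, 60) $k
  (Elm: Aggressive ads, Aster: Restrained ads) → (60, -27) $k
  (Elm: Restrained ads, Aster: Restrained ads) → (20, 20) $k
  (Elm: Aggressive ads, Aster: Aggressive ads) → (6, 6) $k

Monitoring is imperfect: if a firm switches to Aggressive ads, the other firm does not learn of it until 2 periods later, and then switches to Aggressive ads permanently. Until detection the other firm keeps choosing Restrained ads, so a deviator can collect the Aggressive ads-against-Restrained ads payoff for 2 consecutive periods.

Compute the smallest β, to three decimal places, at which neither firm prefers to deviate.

The best deviation is to choose Aggressive ads for all 2 undetected periods, earning 60 each, then 6 forever once detected.
Deviation value: 60(1−β^2)/(1−β) + 6β^2/(1−β); cooperation value: 20/(1−β).
IC: 20 ≥ 60(1−β^2) + 6β^2 = 60 − 54β^2.
So β^2 ≥ 40/54 = 20/27, giving β ≥ (20/27)^(1/2) ≈ 0.861.

0.861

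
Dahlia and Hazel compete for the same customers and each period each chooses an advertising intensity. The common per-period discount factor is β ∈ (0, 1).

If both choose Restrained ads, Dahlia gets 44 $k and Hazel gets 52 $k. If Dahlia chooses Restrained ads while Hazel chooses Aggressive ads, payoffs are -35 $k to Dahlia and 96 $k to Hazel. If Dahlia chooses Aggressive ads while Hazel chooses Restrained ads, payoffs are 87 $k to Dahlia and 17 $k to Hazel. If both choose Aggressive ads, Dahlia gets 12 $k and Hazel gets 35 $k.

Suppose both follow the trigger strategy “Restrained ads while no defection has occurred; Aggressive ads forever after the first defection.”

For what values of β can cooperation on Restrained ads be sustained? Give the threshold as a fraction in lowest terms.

Dahlia: cooperation gives 44 each period; deviation gives 87 once then 12 forever.
  44/(1−β) ≥ 87 + 12β/(1−β) ⇒ β ≥ 43/75.
Hazel: cooperation gives 52 each period; deviation gives 96 once then 35 forever.
  β ≥ 44/61.
Both must hold, so the binding constraint is Hazel's: β ≥ 44/61.

44/61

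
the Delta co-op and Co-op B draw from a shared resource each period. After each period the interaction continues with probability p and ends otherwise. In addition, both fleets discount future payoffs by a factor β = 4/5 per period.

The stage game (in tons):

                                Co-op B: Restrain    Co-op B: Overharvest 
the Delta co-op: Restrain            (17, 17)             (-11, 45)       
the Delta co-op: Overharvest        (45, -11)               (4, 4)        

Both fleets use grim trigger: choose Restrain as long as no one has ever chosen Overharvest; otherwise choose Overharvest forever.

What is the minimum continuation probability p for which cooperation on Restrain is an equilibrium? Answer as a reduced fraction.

35/41

Expected continuation weight on next period's payoff is β·p = 4/5·p, which plays the role of the discount factor.
Cooperation requires 4/5·p ≥ (45−17)/(45−4) = 28/41, hence p ≥ 35/41.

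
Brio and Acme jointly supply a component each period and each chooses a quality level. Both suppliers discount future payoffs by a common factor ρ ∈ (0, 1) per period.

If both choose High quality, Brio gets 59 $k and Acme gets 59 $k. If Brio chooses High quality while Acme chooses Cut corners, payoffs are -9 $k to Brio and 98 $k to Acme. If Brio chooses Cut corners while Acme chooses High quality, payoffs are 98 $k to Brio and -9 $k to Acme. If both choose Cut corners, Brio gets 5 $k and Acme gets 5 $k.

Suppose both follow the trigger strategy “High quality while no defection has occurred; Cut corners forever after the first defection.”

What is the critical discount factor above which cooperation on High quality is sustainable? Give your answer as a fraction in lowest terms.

13/31

One-period gain from deviating is 98 − 59 = 39. The loss is 59 − 5 = 54 in every subsequent period, with present value 54·ρ/(1−ρ).
Deviation is unprofitable when 54·ρ/(1−ρ) ≥ 39, i.e. ρ/(1−ρ) ≥ 13/18.
Equivalently ρ ≥ 39/(39+54) = 13/31.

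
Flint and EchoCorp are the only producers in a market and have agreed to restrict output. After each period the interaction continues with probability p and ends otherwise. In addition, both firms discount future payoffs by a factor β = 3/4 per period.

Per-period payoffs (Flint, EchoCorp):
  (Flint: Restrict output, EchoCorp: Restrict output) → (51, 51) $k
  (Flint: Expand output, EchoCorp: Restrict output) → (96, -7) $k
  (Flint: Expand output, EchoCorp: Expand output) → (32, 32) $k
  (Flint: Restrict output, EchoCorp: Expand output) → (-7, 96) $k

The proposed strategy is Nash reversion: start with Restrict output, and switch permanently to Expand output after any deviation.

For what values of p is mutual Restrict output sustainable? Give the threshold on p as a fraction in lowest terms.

With continuation probability p and discount β, the effective per-period discount factor is βp.
Grim-trigger IC: βp ≥ (96−51)/(96−32) = 45/64.
So p ≥ (45/64)/(3/4) = 15/16.

15/16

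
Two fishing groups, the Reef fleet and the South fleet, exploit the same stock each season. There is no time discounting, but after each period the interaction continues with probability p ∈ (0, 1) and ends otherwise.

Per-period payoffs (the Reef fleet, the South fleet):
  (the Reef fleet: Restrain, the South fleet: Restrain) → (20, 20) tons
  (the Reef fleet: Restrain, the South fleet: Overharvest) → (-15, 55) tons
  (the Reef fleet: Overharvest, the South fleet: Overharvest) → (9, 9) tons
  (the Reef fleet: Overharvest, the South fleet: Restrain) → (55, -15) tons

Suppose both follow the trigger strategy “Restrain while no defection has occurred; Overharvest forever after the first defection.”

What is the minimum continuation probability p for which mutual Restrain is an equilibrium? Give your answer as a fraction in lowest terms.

Expected cooperation value is 20 + p·20 + p²·20 + … = 20/(1−p); deviation gives 55 + p·9/(1−p).
20 ≥ 55(1−p) + 9p ⇒ 46p ≥ 35 ⇒ p ≥ 35/46.

35/46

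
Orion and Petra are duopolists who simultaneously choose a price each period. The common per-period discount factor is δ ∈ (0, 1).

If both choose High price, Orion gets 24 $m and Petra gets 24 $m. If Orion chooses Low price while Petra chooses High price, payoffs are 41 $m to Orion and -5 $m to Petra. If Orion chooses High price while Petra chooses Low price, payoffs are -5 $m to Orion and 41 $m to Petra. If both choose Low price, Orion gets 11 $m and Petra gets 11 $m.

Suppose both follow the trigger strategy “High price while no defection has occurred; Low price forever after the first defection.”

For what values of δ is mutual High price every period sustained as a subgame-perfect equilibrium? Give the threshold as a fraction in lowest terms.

Under grim trigger the critical discount factor is (T−C)/(T−P) with T = 41, C = 24, P = 11.
δ* = (41−24)/(41−11) = 17/30.

17/30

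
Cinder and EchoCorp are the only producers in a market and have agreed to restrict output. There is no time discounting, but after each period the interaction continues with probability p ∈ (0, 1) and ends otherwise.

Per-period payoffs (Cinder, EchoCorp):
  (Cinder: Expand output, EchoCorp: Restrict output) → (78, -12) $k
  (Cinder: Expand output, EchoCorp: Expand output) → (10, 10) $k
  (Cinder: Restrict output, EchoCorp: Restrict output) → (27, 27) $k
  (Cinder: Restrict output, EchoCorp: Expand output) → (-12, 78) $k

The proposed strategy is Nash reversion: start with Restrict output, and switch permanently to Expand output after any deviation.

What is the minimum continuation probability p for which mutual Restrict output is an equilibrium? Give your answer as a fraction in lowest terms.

3/4

Expected cooperation value is 27 + p·27 + p²·27 + … = 27/(1−p); deviation gives 78 + p·10/(1−p).
27 ≥ 78(1−p) + 10p ⇒ 68p ≥ 51 ⇒ p ≥ 51/68 = 3/4.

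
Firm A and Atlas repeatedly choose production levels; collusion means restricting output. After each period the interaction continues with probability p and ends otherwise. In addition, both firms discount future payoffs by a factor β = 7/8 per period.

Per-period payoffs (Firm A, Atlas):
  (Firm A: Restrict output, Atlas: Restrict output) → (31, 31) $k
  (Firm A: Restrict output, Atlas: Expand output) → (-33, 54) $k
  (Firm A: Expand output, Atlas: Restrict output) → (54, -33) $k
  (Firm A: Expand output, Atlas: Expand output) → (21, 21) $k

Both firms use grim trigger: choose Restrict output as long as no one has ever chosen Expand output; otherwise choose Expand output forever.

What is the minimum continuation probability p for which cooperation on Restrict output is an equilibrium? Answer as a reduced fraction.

184/231

With continuation probability p and discount β, the effective per-period discount factor is βp.
Grim-trigger IC: βp ≥ (54−31)/(54−21) = 23/33.
So p ≥ (23/33)/(7/8) = 184/231.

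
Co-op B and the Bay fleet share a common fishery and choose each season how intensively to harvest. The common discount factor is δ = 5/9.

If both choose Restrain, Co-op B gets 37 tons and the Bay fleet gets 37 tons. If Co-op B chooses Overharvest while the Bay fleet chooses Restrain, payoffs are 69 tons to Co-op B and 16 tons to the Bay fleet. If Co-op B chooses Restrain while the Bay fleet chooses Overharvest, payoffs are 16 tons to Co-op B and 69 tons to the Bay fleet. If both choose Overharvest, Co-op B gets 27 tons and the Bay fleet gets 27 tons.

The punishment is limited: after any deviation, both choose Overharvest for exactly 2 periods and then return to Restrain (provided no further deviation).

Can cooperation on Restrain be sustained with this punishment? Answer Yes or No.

No

Comparing payoff streams over the 3 periods until play realigns: cooperate → 37(1+δ+…+δ^2); deviate → 69 + 27(δ+…+δ^2).
Cooperation is sustained iff (37−27)(δ+…+δ^2) ≥ 69−37.
δ+…+δ^2 = 5/9·(1−(5/9)^2)/(1−5/9) = 0.8642, and (69−37)/(37−27) = 3.2000.
0.8642 < 3.2000, so cooperation is not sustainable.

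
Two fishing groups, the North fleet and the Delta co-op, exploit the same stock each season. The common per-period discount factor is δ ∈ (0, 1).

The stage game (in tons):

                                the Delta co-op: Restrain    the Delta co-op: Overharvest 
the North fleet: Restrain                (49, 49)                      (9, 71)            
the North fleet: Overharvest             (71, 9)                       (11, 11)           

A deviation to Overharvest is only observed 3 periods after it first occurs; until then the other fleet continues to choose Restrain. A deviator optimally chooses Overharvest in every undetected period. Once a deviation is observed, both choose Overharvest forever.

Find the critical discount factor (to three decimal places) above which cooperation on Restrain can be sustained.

0.716

A deviator earns 71 for 3 periods, then 11 forever; cooperating earns 49 forever. Multiplying the IC by (1−δ):
49 ≥ 71(1−δ^3) + 11δ^3, so 60·δ^3 ≥ 22 and δ^3 ≥ 11/30.
δ ≥ (11/30)^(1/3) ≈ 0.716.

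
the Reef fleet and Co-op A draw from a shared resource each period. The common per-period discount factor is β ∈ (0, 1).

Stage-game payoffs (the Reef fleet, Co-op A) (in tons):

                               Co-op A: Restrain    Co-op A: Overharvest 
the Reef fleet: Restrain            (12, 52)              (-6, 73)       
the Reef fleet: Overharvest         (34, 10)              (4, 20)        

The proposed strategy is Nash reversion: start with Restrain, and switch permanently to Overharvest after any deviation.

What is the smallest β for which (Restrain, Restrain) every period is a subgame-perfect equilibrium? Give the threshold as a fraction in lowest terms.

11/15

For the Reef fleet: deviation gain 34−12 = 22, per-period punishment loss 12−4 = 8. IC gives β ≥ 22/30 = 11/15.
For Co-op A: gain 21, loss 32 per period, so β ≥ 21/53.
The tighter constraint is the Reef fleet's, so cooperation needs β ≥ 11/15.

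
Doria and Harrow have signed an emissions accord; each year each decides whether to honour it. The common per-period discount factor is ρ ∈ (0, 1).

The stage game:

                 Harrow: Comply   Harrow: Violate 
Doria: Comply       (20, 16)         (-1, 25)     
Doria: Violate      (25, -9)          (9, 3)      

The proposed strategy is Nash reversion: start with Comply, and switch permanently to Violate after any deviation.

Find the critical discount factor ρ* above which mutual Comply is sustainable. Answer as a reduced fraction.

Doria: cooperation gives 20 each period; deviation gives 25 once then 9 forever.
  20/(1−ρ) ≥ 25 + 9ρ/(1−ρ) ⇒ ρ ≥ 5/16.
Harrow: cooperation gives 16 each period; deviation gives 25 once then 3 forever.
  ρ ≥ 9/22.
Both must hold, so the binding constraint is Harrow's: ρ ≥ 9/22.

9/22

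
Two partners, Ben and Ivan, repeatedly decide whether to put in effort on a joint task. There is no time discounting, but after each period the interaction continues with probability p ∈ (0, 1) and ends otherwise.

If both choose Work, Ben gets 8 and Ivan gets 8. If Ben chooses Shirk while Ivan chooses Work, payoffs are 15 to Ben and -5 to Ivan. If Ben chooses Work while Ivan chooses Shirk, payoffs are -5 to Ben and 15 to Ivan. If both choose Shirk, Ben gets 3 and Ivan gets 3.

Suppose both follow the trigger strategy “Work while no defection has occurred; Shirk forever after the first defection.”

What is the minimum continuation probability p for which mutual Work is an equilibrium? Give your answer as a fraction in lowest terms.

Expected cooperation value is 8 + p·8 + p²·8 + … = 8/(1−p); deviation gives 15 + p·3/(1−p).
8 ≥ 15(1−p) + 3p ⇒ 12p ≥ 7 ⇒ p ≥ 7/12.

7/12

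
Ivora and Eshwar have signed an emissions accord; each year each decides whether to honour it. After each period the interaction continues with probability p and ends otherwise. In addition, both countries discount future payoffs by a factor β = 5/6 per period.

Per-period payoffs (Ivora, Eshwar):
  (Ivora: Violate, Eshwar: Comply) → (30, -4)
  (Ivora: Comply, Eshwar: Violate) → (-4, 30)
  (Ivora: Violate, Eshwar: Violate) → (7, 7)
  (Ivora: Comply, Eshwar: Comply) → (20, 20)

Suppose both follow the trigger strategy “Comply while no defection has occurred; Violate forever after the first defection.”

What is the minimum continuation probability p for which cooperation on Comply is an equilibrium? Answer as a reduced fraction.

Expected continuation weight on next period's payoff is β·p = 5/6·p, which plays the role of the discount factor.
Cooperation requires 5/6·p ≥ (30−20)/(30−7) = 10/23, hence p ≥ 12/23.

12/23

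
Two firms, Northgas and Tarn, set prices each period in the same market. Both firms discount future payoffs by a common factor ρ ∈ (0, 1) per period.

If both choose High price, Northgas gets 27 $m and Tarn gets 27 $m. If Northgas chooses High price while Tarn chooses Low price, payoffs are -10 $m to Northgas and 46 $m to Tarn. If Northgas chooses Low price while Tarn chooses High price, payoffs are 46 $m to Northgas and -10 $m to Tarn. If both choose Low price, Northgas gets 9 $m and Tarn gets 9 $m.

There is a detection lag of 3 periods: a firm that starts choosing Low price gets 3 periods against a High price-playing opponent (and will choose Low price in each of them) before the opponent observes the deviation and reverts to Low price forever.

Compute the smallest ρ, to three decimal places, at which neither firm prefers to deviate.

0.801

Deviating for the 3 undetected periods gains 46−27 = 19 per period over cooperation, then loses 27−9 = 18 per period forever once punishment starts.
Gain: 19(1 + ρ + … + ρ^2); loss: 18·ρ^3/(1−ρ).
No profitable deviation ⇔ 19(1−ρ^3) ≤ 18·ρ^3, i.e. ρ^3 ≥ 19/(19+18) = 19/37.
Hence ρ ≥ (19/37)^(1/3) ≈ 0.801.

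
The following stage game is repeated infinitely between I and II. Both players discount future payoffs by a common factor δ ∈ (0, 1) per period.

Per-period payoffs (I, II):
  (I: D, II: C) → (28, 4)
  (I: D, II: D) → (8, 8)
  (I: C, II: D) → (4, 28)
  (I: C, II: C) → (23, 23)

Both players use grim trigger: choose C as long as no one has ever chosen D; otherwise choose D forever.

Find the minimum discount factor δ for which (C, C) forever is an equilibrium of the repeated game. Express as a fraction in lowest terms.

1/4

23/(1−δ) ≥ 28 + 8δ/(1−δ)
23 ≥ 28 − 20δ
δ ≥ 5/20 = 1/4.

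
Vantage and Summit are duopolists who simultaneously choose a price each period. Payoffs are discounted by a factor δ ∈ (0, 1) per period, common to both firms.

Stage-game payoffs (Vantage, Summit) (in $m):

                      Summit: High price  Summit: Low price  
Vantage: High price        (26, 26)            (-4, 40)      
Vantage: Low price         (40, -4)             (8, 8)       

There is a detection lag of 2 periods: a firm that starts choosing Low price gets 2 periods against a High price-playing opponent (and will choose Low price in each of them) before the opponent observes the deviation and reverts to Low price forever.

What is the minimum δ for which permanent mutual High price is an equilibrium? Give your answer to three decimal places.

Deviating for the 2 undetected periods gains 40−26 = 14 per period over cooperation, then loses 26−8 = 18 per period forever once punishment starts.
Gain: 14(1 + δ + … + δ^1); loss: 18·δ^2/(1−δ).
No profitable deviation ⇔ 14(1−δ^2) ≤ 18·δ^2, i.e. δ^2 ≥ 14/(14+18) = 7/16.
Hence δ ≥ (7/16)^(1/2) ≈ 0.661.

0.661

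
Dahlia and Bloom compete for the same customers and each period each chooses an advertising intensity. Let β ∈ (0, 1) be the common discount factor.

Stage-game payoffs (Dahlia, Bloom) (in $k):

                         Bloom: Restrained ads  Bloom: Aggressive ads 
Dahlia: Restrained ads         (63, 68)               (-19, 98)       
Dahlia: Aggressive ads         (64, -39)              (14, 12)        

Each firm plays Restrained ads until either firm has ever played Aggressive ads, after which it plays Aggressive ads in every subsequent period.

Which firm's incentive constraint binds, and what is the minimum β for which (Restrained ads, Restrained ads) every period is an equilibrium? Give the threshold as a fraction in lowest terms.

Dahlia: cooperation gives 63 each period; deviation gives 64 once then 14 forever.
  63/(1−β) ≥ 64 + 14β/(1−β) ⇒ β ≥ 1/50.
Bloom: cooperation gives 68 each period; deviation gives 98 once then 12 forever.
  β ≥ 30/86 = 15/43.
Both must hold, so the binding constraint is Bloom's: β ≥ 15/43.

Bloom; β ≥ 15/43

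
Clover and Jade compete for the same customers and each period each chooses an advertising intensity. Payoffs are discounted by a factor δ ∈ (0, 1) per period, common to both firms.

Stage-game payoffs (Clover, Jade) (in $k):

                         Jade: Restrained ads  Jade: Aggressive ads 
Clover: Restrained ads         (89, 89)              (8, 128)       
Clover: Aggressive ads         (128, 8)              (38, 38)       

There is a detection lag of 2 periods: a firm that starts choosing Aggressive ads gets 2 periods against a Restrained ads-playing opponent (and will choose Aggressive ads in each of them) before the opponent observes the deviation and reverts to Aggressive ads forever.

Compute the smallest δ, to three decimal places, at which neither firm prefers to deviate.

The best deviation is to choose Aggressive ads for all 2 undetected periods, earning 128 each, then 38 forever once detected.
Deviation value: 128(1−δ^2)/(1−δ) + 38δ^2/(1−δ); cooperation value: 89/(1−δ).
IC: 89 ≥ 128(1−δ^2) + 38δ^2 = 128 − 90δ^2.
So δ^2 ≥ 39/90 = 13/30, giving δ ≥ (13/30)^(1/2) ≈ 0.658.

0.658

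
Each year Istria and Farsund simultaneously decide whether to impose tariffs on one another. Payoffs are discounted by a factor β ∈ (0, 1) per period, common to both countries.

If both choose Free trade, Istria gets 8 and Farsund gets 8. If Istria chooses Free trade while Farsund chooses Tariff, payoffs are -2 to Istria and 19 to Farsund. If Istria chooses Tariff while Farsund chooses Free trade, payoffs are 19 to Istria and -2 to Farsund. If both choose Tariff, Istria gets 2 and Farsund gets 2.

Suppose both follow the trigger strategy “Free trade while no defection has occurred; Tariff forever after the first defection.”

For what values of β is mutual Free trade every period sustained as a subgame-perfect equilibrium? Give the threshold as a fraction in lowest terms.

11/17

Under grim trigger the critical discount factor is (T−C)/(T−P) with T = 19, C = 8, P = 2.
β* = (19−8)/(19−2) = 11/17.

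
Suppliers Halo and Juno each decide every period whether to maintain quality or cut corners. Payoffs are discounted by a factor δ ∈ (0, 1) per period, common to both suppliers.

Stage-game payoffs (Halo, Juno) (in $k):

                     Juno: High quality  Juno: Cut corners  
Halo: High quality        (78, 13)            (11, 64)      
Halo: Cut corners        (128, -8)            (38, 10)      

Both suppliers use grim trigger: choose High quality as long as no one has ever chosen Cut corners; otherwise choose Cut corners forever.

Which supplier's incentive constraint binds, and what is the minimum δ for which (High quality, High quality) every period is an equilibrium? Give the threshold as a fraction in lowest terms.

For Halo: deviation gain 128−78 = 50, per-period punishment loss 78−38 = 40. IC gives δ ≥ 50/90 = 5/9.
For Juno: gain 51, loss 3 per period, so δ ≥ 51/54 = 17/18.
The tighter constraint is Juno's, so cooperation needs δ ≥ 17/18.

Juno; δ ≥ 17/18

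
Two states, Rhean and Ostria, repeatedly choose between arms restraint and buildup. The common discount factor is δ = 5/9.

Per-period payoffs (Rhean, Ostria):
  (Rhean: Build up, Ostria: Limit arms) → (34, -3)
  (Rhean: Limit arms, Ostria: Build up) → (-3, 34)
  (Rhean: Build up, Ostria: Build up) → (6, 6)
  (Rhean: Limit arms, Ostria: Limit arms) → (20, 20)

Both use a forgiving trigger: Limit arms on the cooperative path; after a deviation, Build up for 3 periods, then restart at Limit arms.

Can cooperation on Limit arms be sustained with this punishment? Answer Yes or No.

IC: δ+…+δ^3 ≥ (34−20)/(20−6) = 1.
At δ = 5/9: partial sum = 1.0357 ≥ 1.0000. Cooperation sustainable.

Yes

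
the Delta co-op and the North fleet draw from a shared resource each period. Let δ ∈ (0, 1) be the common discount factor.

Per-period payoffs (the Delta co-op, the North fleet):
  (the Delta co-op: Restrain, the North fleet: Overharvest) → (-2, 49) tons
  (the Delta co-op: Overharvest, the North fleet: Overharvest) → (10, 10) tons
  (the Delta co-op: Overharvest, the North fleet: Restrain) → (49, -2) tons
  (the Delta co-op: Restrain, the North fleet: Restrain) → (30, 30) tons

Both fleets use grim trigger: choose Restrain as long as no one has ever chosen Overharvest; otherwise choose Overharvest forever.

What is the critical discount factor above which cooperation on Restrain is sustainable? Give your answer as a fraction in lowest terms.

19/39

Cooperation forever yields 30 each period: 30/(1−δ).
Deviating yields 49 once, then 10 forever: 49 + 10δ/(1−δ).
No profitable deviation requires 30/(1−δ) ≥ 49 + 10δ/(1−δ).
Multiplying by (1−δ): 30 ≥ 49(1−δ) + 10δ = 49 − 39δ.
So 39δ ≥ 19, i.e. δ ≥ 19/39.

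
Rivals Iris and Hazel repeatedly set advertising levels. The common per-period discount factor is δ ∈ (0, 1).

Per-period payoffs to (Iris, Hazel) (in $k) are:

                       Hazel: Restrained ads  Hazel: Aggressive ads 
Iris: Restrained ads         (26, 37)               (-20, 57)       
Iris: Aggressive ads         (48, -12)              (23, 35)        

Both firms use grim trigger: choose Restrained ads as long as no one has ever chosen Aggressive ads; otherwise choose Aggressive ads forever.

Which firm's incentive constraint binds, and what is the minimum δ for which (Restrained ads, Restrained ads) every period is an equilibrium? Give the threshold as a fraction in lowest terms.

Hazel; δ ≥ 10/11

Iris: cooperation gives 26 each period; deviation gives 48 once then 23 forever.
  26/(1−δ) ≥ 48 + 23δ/(1−δ) ⇒ δ ≥ 22/25.
Hazel: cooperation gives 37 each period; deviation gives 57 once then 35 forever.
  δ ≥ 20/22 = 10/11.
Both must hold, so the binding constraint is Hazel's: δ ≥ 10/11.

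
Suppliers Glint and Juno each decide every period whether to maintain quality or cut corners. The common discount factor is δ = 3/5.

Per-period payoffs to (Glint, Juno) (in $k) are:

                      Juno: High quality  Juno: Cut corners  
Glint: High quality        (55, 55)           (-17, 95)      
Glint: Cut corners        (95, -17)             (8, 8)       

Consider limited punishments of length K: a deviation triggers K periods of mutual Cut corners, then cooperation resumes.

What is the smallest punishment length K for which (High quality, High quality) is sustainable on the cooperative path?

2

No profitable deviation requires (55−8)(δ+…+δ^K) ≥ 95−55, i.e. δ+…+δ^K ≥ 40/47 ≈ 0.8511.
With δ = 3/5, the partial sums are K=1: 0.6000, K=2: 0.9600.
K = 2 is the first length at which the sum reaches 0.8511.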